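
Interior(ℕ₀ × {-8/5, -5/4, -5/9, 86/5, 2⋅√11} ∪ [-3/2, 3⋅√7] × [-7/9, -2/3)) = ((-3/2, 3⋅√7) ∪ ((-3/2, 3⋅√7) \ ℕ₀)) × (-7/9, -2/3)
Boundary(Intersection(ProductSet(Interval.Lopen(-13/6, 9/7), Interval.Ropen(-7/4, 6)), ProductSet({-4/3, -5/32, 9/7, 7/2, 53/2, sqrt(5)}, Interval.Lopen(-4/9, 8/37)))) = ProductSet({-4/3, -5/32, 9/7}, Interval(-4/9, 8/37))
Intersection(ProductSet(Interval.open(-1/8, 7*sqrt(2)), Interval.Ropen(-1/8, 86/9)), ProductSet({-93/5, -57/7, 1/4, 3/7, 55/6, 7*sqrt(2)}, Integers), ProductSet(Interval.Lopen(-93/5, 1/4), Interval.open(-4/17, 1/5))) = ProductSet({1/4}, Range(0, 1, 1))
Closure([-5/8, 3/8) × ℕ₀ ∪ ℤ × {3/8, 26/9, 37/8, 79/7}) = (ℤ × {3/8, 26/9, 37/8, 79/7}) ∪ ([-5/8, 3/8] × ℕ₀)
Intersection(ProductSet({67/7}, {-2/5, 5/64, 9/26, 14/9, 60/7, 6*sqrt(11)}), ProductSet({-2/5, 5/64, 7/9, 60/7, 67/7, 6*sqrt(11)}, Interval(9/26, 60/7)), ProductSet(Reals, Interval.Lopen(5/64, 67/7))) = ProductSet({67/7}, {9/26, 14/9, 60/7})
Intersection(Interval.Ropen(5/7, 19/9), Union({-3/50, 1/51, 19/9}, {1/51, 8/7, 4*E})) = {8/7}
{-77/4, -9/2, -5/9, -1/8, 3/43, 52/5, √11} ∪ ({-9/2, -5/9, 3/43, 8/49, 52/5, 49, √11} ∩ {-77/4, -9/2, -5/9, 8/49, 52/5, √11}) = {-77/4, -9/2, -5/9, -1/8, 3/43, 8/49, 52/5, √11}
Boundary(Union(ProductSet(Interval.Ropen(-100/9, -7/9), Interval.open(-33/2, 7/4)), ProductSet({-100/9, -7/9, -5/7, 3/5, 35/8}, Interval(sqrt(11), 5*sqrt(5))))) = Union(ProductSet({-100/9, -7/9}, Interval(-33/2, 7/4)), ProductSet({-100/9, -7/9, -5/7, 3/5, 35/8}, Interval(sqrt(11), 5*sqrt(5))), ProductSet(Interval(-100/9, -7/9), {-33/2, 7/4}))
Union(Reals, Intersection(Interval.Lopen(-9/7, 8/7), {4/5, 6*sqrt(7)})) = Reals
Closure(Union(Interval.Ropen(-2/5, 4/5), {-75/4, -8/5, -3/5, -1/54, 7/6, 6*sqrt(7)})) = Union({-75/4, -8/5, -3/5, 7/6, 6*sqrt(7)}, Interval(-2/5, 4/5))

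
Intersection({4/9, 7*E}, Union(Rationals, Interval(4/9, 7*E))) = {4/9, 7*E}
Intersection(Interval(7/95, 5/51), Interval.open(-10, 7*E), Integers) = EmptySet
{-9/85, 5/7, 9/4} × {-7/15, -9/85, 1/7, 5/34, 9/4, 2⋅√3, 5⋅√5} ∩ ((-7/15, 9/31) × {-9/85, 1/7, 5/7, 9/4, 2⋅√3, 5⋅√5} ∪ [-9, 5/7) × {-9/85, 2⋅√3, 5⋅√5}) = {-9/85} × {-9/85, 1/7, 9/4, 2⋅√3, 5⋅√5}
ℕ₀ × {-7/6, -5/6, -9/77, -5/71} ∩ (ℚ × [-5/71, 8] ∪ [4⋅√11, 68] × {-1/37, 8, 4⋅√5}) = ℕ₀ × {-5/71}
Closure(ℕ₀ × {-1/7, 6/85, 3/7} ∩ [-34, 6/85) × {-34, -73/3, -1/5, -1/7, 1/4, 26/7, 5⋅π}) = {0} × {-1/7}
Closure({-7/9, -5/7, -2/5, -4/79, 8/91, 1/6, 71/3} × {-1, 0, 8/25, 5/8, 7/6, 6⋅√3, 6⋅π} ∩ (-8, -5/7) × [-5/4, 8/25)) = {-7/9} × {-1, 0}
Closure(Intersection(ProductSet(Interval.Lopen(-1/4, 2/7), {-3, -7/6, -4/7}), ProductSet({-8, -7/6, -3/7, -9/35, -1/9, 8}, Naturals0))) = EmptySet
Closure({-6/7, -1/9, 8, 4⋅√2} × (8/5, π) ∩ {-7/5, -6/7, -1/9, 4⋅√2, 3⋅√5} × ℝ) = {-6/7, -1/9, 4⋅√2} × [8/5, π]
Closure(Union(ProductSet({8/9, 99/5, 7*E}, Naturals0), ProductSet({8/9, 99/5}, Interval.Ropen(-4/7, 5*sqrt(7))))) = Union(ProductSet({8/9, 99/5}, Interval(-4/7, 5*sqrt(7))), ProductSet({8/9, 99/5, 7*E}, Naturals0))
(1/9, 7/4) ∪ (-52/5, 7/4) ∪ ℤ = ℤ ∪ (-52/5, 7/4)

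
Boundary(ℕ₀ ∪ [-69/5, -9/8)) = {-69/5, -9/8} ∪ (ℕ₀ \ (-69/5, -9/8))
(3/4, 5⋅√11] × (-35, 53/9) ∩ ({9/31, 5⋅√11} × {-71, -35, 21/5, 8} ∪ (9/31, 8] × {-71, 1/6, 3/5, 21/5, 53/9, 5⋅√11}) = ({5⋅√11} × {21/5}) ∪ ((3/4, 8] × {1/6, 3/5, 21/5})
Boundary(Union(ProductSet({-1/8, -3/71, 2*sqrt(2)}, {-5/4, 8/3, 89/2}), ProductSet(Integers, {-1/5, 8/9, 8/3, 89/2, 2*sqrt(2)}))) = Union(ProductSet({-1/8, -3/71, 2*sqrt(2)}, {-5/4, 8/3, 89/2}), ProductSet(Integers, {-1/5, 8/9, 8/3, 89/2, 2*sqrt(2)}))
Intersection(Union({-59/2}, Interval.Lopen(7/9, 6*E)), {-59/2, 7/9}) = {-59/2}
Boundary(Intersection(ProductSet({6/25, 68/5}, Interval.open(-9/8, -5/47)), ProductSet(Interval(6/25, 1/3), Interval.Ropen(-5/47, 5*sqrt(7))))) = EmptySet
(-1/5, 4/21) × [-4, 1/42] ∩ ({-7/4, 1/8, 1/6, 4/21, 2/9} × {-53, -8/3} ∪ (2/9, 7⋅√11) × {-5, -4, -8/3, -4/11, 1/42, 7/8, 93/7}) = {1/8, 1/6} × {-8/3}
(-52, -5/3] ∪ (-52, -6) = (-52, -5/3]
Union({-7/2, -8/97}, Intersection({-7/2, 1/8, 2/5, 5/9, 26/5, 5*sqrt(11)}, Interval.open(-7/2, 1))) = {-7/2, -8/97, 1/8, 2/5, 5/9}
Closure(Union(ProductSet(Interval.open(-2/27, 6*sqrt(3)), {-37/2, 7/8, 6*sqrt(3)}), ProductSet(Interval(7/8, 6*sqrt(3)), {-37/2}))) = ProductSet(Interval(-2/27, 6*sqrt(3)), {-37/2, 7/8, 6*sqrt(3)})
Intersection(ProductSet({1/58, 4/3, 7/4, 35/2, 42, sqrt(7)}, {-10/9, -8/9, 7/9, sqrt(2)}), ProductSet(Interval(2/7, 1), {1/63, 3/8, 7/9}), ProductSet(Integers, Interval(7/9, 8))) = EmptySet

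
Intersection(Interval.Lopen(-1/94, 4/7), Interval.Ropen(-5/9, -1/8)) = EmptySet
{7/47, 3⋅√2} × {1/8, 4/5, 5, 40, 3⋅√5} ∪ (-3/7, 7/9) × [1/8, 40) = ((-3/7, 7/9) × [1/8, 40)) ∪ ({7/47, 3⋅√2} × {1/8, 4/5, 5, 40, 3⋅√5})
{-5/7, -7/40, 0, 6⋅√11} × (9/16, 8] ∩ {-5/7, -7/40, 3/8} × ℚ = {-5/7, -7/40} × (ℚ ∩ (9/16, 8])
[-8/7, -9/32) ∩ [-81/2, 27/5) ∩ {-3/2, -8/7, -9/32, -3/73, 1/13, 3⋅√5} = {-8/7}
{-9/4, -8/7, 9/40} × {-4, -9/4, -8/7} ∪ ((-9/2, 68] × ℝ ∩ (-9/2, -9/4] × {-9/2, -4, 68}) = ({-9/4, -8/7, 9/40} × {-4, -9/4, -8/7}) ∪ ((-9/2, -9/4] × {-9/2, -4, 68})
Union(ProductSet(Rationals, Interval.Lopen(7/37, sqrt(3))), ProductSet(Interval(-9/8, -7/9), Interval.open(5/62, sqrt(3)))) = Union(ProductSet(Interval(-9/8, -7/9), Interval.open(5/62, sqrt(3))), ProductSet(Rationals, Interval.Lopen(7/37, sqrt(3))))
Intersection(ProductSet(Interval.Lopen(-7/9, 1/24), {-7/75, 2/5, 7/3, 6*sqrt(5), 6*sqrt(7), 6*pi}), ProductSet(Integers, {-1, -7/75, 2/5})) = ProductSet(Range(0, 1, 1), {-7/75, 2/5})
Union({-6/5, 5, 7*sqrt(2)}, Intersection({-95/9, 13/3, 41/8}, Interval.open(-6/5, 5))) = {-6/5, 13/3, 5, 7*sqrt(2)}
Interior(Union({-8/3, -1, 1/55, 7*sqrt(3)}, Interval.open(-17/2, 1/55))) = Interval.open(-17/2, 1/55)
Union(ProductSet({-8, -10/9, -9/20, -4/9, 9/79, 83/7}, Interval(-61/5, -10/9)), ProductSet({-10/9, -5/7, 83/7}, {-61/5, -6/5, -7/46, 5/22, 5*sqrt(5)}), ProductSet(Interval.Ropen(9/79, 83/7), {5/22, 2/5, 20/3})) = Union(ProductSet({-10/9, -5/7, 83/7}, {-61/5, -6/5, -7/46, 5/22, 5*sqrt(5)}), ProductSet({-8, -10/9, -9/20, -4/9, 9/79, 83/7}, Interval(-61/5, -10/9)), ProductSet(Interval.Ropen(9/79, 83/7), {5/22, 2/5, 20/3}))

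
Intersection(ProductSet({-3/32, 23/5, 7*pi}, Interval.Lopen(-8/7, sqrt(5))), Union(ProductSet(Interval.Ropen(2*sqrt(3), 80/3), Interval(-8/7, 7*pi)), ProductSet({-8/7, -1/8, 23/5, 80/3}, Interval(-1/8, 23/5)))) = ProductSet({23/5, 7*pi}, Interval.Lopen(-8/7, sqrt(5)))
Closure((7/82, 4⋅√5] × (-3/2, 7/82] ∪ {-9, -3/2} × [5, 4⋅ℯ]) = ({-9, -3/2} × [5, 4⋅ℯ]) ∪ ({7/82, 4⋅√5} × [-3/2, 7/82]) ∪ ([7/82, 4⋅√5] × {-3/2, 7/82}) ∪ ((7/82, 4⋅√5] × (-3/2, 7/82])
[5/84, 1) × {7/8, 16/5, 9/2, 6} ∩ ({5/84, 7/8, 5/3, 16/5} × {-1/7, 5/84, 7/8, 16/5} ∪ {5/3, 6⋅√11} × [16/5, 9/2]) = {5/84, 7/8} × {7/8, 16/5}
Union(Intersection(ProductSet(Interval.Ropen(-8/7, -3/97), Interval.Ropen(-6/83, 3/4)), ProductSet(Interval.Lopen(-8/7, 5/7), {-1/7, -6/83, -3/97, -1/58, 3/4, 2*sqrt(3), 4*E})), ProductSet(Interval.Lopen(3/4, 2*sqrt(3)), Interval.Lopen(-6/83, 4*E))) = Union(ProductSet(Interval.open(-8/7, -3/97), {-6/83, -3/97, -1/58}), ProductSet(Interval.Lopen(3/4, 2*sqrt(3)), Interval.Lopen(-6/83, 4*E)))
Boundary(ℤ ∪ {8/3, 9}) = ℤ ∪ {8/3}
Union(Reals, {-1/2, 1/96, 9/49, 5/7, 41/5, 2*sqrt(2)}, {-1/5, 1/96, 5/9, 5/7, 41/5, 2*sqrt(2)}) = Reals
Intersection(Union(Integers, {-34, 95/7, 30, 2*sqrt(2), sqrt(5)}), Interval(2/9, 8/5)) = Range(1, 2, 1)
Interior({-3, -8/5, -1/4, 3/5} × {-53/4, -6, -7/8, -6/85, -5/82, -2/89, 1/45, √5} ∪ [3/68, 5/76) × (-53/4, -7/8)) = (3/68, 5/76) × (-53/4, -7/8)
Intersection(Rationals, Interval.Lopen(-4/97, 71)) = Intersection(Interval.Lopen(-4/97, 71), Rationals)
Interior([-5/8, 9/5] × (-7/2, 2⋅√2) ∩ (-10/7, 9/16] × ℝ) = (-5/8, 9/16) × (-7/2, 2⋅√2)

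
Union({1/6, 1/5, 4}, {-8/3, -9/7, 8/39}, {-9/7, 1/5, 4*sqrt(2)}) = {-8/3, -9/7, 1/6, 1/5, 8/39, 4, 4*sqrt(2)}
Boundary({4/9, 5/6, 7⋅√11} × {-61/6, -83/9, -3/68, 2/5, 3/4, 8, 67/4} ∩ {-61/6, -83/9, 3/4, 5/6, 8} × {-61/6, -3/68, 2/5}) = {5/6} × {-61/6, -3/68, 2/5}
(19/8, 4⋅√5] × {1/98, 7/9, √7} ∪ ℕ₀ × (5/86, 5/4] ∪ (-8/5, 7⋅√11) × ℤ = (ℕ₀ × (5/86, 5/4]) ∪ ((-8/5, 7⋅√11) × ℤ) ∪ ((19/8, 4⋅√5] × {1/98, 7/9, √7})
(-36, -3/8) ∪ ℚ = ℚ ∪ [-36, -3/8]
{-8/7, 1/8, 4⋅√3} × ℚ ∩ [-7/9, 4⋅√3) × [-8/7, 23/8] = {1/8} × (ℚ ∩ [-8/7, 23/8])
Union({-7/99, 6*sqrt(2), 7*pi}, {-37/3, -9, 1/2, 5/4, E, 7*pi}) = {-37/3, -9, -7/99, 1/2, 5/4, 6*sqrt(2), E, 7*pi}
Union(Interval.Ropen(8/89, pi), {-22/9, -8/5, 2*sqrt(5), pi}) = Union({-22/9, -8/5, 2*sqrt(5)}, Interval(8/89, pi))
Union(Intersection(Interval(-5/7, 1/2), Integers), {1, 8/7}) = Union({1, 8/7}, Range(0, 1, 1))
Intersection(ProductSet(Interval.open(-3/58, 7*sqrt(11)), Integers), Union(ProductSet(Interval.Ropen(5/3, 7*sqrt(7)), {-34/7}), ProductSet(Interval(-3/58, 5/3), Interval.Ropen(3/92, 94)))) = ProductSet(Interval.Lopen(-3/58, 5/3), Range(1, 94, 1))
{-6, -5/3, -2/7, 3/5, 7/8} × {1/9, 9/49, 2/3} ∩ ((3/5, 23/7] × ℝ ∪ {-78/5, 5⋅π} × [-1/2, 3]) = {7/8} × {1/9, 9/49, 2/3}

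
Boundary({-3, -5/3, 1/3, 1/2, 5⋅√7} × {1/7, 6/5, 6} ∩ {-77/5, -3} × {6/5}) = {-3} × {6/5}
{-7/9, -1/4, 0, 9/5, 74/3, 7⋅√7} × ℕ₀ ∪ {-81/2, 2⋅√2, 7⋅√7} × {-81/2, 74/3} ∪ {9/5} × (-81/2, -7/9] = ({9/5} × (-81/2, -7/9]) ∪ ({-7/9, -1/4, 0, 9/5, 74/3, 7⋅√7} × ℕ₀) ∪ ({-81/2, 2⋅√2, 7⋅√7} × {-81/2, 74/3})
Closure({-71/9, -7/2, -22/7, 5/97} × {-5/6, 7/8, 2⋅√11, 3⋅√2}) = {-71/9, -7/2, -22/7, 5/97} × {-5/6, 7/8, 2⋅√11, 3⋅√2}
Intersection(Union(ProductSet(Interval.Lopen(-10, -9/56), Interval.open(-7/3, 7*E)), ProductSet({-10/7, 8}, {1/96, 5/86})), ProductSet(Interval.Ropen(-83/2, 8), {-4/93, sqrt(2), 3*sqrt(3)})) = ProductSet(Interval.Lopen(-10, -9/56), {-4/93, sqrt(2), 3*sqrt(3)})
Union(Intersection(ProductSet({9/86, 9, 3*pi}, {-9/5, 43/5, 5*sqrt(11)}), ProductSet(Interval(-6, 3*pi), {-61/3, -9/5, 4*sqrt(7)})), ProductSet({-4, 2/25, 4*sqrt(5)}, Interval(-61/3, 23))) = Union(ProductSet({-4, 2/25, 4*sqrt(5)}, Interval(-61/3, 23)), ProductSet({9/86, 9, 3*pi}, {-9/5}))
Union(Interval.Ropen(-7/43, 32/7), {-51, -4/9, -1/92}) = Union({-51, -4/9}, Interval.Ropen(-7/43, 32/7))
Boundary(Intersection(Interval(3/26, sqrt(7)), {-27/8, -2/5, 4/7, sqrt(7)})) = {4/7, sqrt(7)}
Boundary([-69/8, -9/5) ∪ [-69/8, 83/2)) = {-69/8, 83/2}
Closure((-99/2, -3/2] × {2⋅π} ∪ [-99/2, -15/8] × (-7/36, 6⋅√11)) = ([-99/2, -3/2] × {2⋅π}) ∪ ([-99/2, -15/8] × [-7/36, 6⋅√11])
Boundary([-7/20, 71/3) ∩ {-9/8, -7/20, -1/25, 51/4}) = {-7/20, -1/25, 51/4}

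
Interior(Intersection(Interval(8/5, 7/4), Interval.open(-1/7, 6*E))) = Interval.open(8/5, 7/4)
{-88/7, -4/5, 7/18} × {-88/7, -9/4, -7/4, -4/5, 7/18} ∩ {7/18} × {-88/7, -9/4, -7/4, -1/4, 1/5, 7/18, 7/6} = {7/18} × {-88/7, -9/4, -7/4, 7/18}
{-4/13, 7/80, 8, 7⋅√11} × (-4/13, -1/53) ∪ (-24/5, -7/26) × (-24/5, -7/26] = ((-24/5, -7/26) × (-24/5, -7/26]) ∪ ({-4/13, 7/80, 8, 7⋅√11} × (-4/13, -1/53))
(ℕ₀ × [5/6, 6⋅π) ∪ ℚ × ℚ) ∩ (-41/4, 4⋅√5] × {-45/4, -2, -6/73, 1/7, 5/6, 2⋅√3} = ({0, 1, …, 8} × {5/6, 2⋅√3}) ∪ ((ℚ ∩ (-41/4, 4⋅√5]) × {-45/4, -2, -6/73, 1/7, 5/6})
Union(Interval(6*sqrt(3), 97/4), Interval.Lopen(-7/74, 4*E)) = Interval.Lopen(-7/74, 97/4)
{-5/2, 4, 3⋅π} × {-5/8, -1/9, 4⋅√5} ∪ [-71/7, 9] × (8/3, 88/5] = ([-71/7, 9] × (8/3, 88/5]) ∪ ({-5/2, 4, 3⋅π} × {-5/8, -1/9, 4⋅√5})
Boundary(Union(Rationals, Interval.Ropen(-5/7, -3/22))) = Union(Interval(-oo, -5/7), Interval(-3/22, oo))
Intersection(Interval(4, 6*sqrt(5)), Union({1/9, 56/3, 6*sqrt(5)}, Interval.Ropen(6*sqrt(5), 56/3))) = {6*sqrt(5)}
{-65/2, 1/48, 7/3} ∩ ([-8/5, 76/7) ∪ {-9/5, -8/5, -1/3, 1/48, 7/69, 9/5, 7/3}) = {1/48, 7/3}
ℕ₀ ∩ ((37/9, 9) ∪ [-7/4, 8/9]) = {0} ∪ {5, 6, 7, 8}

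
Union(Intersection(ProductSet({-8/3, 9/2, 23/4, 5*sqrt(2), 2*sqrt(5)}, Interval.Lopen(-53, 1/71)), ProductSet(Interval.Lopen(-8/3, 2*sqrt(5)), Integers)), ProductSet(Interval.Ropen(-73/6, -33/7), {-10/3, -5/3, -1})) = Union(ProductSet({2*sqrt(5)}, Range(-52, 1, 1)), ProductSet(Interval.Ropen(-73/6, -33/7), {-10/3, -5/3, -1}))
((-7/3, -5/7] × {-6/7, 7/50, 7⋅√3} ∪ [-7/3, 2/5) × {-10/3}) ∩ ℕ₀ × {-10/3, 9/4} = {0} × {-10/3}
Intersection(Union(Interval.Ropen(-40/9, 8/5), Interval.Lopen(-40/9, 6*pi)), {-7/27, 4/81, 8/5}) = {-7/27, 4/81, 8/5}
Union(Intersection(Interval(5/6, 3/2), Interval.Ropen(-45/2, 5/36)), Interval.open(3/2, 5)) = Interval.open(3/2, 5)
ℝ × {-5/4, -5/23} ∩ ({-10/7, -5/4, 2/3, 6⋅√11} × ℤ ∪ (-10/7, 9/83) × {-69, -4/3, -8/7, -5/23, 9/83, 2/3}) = (-10/7, 9/83) × {-5/23}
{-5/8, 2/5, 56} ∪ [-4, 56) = [-4, 56]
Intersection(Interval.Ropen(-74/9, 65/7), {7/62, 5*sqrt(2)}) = {7/62, 5*sqrt(2)}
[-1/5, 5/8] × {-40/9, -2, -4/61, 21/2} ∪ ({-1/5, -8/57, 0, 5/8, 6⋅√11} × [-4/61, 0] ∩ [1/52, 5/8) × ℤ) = [-1/5, 5/8] × {-40/9, -2, -4/61, 21/2}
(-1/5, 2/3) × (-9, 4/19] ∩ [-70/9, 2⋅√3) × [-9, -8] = (-1/5, 2/3) × (-9, -8]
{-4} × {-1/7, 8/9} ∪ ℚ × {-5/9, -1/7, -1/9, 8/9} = ℚ × {-5/9, -1/7, -1/9, 8/9}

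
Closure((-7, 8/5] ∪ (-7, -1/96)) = [-7, 8/5]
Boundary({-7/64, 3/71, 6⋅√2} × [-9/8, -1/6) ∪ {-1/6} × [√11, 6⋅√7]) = ({-1/6} × [√11, 6⋅√7]) ∪ ({-7/64, 3/71, 6⋅√2} × [-9/8, -1/6])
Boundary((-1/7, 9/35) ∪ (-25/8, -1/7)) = {-25/8, -1/7, 9/35}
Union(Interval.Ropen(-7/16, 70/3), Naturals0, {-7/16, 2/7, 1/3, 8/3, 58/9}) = Union(Interval.Ropen(-7/16, 70/3), Naturals0)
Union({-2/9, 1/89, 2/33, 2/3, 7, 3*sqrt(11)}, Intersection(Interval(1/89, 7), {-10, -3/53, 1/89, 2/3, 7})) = {-2/9, 1/89, 2/33, 2/3, 7, 3*sqrt(11)}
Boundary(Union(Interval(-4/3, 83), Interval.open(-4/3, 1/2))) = {-4/3, 83}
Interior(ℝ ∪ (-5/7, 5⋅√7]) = (-∞, ∞)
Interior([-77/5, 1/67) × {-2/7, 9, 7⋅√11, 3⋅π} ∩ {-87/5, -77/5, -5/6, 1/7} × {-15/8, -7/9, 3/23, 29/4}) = ∅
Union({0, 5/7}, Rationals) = Rationals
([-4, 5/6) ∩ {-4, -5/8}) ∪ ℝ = ℝ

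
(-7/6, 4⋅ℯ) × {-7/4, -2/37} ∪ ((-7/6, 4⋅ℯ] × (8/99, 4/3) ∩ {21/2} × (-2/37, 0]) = (-7/6, 4⋅ℯ) × {-7/4, -2/37}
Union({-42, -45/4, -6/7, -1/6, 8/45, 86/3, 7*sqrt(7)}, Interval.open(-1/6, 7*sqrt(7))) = Union({-42, -45/4, -6/7, 86/3}, Interval(-1/6, 7*sqrt(7)))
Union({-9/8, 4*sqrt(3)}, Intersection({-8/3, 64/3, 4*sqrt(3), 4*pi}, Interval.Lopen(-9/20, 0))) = {-9/8, 4*sqrt(3)}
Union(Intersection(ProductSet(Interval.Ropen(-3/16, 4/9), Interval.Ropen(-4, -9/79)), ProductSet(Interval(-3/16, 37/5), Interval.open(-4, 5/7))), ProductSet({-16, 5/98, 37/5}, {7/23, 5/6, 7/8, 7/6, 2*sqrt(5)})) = Union(ProductSet({-16, 5/98, 37/5}, {7/23, 5/6, 7/8, 7/6, 2*sqrt(5)}), ProductSet(Interval.Ropen(-3/16, 4/9), Interval.open(-4, -9/79)))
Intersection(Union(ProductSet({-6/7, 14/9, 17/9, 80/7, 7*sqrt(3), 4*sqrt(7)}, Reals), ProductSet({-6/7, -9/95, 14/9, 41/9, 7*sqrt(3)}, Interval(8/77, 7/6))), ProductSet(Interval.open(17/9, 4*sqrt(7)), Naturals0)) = ProductSet({41/9}, Range(1, 2, 1))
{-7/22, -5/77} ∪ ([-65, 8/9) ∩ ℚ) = ℚ ∩ [-65, 8/9)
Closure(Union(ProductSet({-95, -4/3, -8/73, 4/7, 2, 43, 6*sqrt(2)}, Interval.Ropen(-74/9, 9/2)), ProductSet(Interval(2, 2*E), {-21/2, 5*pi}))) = Union(ProductSet({-95, -4/3, -8/73, 4/7, 2, 43, 6*sqrt(2)}, Interval(-74/9, 9/2)), ProductSet(Interval(2, 2*E), {-21/2, 5*pi}))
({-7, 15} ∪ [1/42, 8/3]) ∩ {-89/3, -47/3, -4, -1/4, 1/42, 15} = {1/42, 15}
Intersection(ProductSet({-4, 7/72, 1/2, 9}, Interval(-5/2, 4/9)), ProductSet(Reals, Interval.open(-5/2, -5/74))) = ProductSet({-4, 7/72, 1/2, 9}, Interval.open(-5/2, -5/74))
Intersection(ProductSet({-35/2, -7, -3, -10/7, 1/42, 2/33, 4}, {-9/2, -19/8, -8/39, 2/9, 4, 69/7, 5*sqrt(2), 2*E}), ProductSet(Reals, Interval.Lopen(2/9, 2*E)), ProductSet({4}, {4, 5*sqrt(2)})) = ProductSet({4}, {4})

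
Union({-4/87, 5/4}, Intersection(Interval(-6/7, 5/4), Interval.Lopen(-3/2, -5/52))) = Union({-4/87, 5/4}, Interval(-6/7, -5/52))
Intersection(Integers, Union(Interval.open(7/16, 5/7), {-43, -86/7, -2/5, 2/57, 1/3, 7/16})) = {-43}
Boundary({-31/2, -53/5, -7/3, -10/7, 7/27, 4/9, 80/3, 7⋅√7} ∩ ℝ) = {-31/2, -53/5, -7/3, -10/7, 7/27, 4/9, 80/3, 7⋅√7}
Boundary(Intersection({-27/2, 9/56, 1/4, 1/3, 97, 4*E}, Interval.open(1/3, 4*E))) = EmptySet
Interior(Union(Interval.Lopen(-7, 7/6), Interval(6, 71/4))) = Union(Interval.open(-7, 7/6), Interval.open(6, 71/4))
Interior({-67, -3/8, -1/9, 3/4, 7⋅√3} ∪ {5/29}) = ∅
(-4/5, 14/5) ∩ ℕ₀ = {0, 1, 2}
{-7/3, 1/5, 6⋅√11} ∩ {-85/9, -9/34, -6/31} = ∅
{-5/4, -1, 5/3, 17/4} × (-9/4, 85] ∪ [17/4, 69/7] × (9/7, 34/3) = ({-5/4, -1, 5/3, 17/4} × (-9/4, 85]) ∪ ([17/4, 69/7] × (9/7, 34/3))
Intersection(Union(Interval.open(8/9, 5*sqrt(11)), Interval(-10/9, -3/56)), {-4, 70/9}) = {70/9}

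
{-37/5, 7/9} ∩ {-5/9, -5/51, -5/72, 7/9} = {7/9}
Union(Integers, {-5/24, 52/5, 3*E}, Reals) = Reals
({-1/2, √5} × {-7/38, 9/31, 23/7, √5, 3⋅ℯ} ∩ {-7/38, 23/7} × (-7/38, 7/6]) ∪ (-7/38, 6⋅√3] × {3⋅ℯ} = (-7/38, 6⋅√3] × {3⋅ℯ}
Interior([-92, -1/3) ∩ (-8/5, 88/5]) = (-8/5, -1/3)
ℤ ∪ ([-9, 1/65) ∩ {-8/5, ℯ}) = ℤ ∪ {-8/5}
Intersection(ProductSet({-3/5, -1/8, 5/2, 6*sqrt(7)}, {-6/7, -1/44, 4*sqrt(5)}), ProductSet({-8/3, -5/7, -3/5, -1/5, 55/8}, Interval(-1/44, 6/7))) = ProductSet({-3/5}, {-1/44})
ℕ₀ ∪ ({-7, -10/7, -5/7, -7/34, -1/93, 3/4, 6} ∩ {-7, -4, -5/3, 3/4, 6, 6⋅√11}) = {-7, 3/4} ∪ ℕ₀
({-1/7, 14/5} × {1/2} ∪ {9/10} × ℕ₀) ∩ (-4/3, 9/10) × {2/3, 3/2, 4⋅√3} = ∅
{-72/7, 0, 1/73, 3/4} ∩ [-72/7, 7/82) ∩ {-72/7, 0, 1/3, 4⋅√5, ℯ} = {-72/7, 0}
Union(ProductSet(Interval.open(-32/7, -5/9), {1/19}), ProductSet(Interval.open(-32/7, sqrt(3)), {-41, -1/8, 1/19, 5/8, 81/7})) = ProductSet(Interval.open(-32/7, sqrt(3)), {-41, -1/8, 1/19, 5/8, 81/7})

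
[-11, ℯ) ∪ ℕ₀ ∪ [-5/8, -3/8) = [-11, ℯ) ∪ ℕ₀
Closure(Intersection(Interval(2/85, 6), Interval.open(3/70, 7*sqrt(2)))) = Interval(3/70, 6)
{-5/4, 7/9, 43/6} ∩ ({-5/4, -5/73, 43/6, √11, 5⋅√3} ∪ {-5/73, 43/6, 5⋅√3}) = {-5/4, 43/6}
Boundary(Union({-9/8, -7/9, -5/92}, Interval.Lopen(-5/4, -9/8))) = {-5/4, -9/8, -7/9, -5/92}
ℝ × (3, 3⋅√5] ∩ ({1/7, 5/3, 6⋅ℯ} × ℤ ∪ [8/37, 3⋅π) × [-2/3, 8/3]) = {1/7, 5/3, 6⋅ℯ} × {4, 5, 6}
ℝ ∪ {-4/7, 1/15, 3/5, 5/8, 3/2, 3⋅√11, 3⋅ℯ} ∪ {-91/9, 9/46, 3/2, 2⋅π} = ℝ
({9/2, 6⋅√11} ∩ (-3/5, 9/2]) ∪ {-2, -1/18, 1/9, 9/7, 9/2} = {-2, -1/18, 1/9, 9/7, 9/2}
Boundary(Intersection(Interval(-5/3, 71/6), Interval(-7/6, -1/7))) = {-7/6, -1/7}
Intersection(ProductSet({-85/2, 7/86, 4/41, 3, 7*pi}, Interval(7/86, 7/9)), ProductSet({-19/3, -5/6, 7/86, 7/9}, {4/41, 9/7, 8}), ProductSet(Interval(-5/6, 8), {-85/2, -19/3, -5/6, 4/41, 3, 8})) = ProductSet({7/86}, {4/41})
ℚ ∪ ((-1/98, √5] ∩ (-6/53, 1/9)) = ℚ ∪ [-1/98, 1/9]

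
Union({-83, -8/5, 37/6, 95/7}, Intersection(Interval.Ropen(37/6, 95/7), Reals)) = Union({-83, -8/5}, Interval(37/6, 95/7))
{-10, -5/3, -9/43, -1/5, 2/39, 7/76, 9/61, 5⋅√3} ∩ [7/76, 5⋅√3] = {7/76, 9/61, 5⋅√3}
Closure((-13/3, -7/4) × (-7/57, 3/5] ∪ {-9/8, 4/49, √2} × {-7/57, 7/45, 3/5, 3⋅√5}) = ({-13/3, -7/4} × [-7/57, 3/5]) ∪ ([-13/3, -7/4] × {-7/57, 3/5}) ∪ ((-13/3, -7/4) × (-7/57, 3/5]) ∪ ({-9/8, 4/49, √2} × {-7/57, 7/45, 3/5, 3⋅√5})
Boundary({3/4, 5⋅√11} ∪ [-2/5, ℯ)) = {-2/5, 5⋅√11, ℯ}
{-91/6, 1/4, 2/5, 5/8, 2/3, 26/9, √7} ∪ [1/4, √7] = {-91/6, 26/9} ∪ [1/4, √7]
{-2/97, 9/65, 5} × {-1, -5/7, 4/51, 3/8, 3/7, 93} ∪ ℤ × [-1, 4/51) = (ℤ × [-1, 4/51)) ∪ ({-2/97, 9/65, 5} × {-1, -5/7, 4/51, 3/8, 3/7, 93})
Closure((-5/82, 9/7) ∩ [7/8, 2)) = [7/8, 9/7]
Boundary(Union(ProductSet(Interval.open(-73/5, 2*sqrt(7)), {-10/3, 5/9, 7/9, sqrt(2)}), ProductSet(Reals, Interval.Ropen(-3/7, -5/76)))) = Union(ProductSet(Interval(-73/5, 2*sqrt(7)), {-10/3, 5/9, 7/9, sqrt(2)}), ProductSet(Reals, {-3/7, -5/76}))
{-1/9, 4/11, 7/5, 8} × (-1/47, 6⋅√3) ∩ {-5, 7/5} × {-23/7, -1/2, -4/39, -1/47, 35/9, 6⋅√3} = {7/5} × {35/9}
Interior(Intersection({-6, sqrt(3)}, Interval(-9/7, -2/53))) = EmptySet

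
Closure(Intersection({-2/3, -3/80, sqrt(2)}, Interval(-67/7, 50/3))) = {-2/3, -3/80, sqrt(2)}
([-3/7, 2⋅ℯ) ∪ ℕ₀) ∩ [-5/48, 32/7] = [-5/48, 32/7] ∪ {0, 1, …, 4}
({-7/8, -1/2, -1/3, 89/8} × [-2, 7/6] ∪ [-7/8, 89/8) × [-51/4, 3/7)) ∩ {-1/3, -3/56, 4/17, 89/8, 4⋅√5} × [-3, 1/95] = ({-1/3, 89/8} × [-2, 1/95]) ∪ ({-1/3, -3/56, 4/17, 4⋅√5} × [-3, 1/95])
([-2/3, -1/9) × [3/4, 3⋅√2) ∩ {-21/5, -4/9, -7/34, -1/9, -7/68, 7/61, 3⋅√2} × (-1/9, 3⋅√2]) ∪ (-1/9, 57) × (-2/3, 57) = ((-1/9, 57) × (-2/3, 57)) ∪ ({-4/9, -7/34} × [3/4, 3⋅√2))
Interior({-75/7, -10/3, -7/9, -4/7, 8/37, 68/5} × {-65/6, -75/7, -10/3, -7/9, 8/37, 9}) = ∅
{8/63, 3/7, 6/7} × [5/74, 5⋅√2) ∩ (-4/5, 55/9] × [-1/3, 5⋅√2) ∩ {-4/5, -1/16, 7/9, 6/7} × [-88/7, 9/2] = {6/7} × [5/74, 9/2]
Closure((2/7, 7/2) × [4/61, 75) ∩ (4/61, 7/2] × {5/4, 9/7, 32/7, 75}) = [2/7, 7/2] × {5/4, 9/7, 32/7}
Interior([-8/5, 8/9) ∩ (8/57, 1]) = (8/57, 8/9)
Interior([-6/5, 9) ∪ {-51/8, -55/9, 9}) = (-6/5, 9)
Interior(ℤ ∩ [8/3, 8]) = ∅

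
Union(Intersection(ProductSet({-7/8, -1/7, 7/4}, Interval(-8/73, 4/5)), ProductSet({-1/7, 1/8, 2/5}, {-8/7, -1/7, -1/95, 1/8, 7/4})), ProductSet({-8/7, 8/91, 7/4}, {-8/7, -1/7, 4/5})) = Union(ProductSet({-1/7}, {-1/95, 1/8}), ProductSet({-8/7, 8/91, 7/4}, {-8/7, -1/7, 4/5}))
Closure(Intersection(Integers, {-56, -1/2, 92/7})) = {-56}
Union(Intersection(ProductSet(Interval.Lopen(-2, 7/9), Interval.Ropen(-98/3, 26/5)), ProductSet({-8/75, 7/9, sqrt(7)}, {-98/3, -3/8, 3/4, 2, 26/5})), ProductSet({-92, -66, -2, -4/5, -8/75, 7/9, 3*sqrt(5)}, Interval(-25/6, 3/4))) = Union(ProductSet({-8/75, 7/9}, {-98/3, -3/8, 3/4, 2}), ProductSet({-92, -66, -2, -4/5, -8/75, 7/9, 3*sqrt(5)}, Interval(-25/6, 3/4)))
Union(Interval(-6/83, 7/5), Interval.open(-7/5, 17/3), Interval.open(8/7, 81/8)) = Interval.open(-7/5, 81/8)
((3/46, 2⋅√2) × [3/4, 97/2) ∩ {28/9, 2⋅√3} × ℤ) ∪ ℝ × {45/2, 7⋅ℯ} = ℝ × {45/2, 7⋅ℯ}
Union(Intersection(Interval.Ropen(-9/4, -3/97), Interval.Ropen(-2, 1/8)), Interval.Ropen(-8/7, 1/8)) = Interval.Ropen(-2, 1/8)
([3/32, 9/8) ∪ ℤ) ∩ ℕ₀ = ℕ₀ ∪ {1}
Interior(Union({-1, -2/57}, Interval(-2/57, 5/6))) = Interval.open(-2/57, 5/6)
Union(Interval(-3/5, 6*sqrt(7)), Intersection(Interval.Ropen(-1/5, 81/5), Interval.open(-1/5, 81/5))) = Interval.Ropen(-3/5, 81/5)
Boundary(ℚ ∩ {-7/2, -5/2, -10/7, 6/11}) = {-7/2, -5/2, -10/7, 6/11}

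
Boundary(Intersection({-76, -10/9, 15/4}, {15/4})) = {15/4}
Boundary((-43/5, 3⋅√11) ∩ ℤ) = {-8, -7, …, 9}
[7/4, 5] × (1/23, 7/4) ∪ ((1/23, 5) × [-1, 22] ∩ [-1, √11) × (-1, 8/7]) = ([7/4, 5] × (1/23, 7/4)) ∪ ((1/23, √11) × (-1, 8/7])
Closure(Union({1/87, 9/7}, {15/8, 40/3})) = {1/87, 9/7, 15/8, 40/3}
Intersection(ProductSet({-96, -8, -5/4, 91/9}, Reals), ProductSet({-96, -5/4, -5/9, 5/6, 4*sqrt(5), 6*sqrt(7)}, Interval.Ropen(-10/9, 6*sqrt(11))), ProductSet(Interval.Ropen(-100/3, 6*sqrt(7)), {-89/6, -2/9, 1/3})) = ProductSet({-5/4}, {-2/9, 1/3})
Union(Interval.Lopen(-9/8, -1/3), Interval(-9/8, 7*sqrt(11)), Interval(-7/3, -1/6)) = Interval(-7/3, 7*sqrt(11))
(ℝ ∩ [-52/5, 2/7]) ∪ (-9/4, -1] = [-52/5, 2/7]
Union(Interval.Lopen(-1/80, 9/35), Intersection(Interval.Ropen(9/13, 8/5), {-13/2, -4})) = Interval.Lopen(-1/80, 9/35)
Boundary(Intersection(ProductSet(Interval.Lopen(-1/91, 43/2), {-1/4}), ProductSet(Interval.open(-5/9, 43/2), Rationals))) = ProductSet(Interval(-1/91, 43/2), {-1/4})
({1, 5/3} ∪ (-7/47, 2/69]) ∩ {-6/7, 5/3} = {5/3}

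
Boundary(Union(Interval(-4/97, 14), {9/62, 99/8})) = {-4/97, 14}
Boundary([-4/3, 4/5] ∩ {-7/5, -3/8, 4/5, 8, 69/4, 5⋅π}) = {-3/8, 4/5}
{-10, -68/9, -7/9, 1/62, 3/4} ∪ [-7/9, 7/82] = {-10, -68/9, 3/4} ∪ [-7/9, 7/82]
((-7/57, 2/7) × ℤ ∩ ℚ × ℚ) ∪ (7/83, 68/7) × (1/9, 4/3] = ((ℚ ∩ (-7/57, 2/7)) × ℤ) ∪ ((7/83, 68/7) × (1/9, 4/3])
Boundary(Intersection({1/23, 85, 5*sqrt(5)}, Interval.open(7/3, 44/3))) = {5*sqrt(5)}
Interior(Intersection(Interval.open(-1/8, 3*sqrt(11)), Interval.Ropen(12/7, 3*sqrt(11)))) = Interval.open(12/7, 3*sqrt(11))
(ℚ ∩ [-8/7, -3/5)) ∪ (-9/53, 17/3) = (-9/53, 17/3) ∪ (ℚ ∩ [-8/7, -3/5))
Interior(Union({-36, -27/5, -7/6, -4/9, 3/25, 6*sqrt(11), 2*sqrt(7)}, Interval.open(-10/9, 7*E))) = Interval.open(-10/9, 7*E)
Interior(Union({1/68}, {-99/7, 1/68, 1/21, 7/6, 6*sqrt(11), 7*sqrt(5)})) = EmptySet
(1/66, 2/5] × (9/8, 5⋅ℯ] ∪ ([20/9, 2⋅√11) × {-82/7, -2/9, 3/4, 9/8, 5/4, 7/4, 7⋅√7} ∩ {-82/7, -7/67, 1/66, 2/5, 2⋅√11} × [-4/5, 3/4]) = (1/66, 2/5] × (9/8, 5⋅ℯ]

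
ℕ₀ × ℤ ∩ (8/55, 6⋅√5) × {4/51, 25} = {1, 2, …, 13} × {25}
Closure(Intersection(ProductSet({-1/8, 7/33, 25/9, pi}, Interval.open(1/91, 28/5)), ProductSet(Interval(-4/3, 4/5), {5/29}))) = ProductSet({-1/8, 7/33}, {5/29})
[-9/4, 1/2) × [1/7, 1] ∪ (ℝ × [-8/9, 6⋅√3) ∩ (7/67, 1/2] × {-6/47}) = ((7/67, 1/2] × {-6/47}) ∪ ([-9/4, 1/2) × [1/7, 1])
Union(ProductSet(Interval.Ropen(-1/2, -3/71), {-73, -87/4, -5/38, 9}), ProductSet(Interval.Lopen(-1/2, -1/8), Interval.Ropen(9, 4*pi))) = Union(ProductSet(Interval.Lopen(-1/2, -1/8), Interval.Ropen(9, 4*pi)), ProductSet(Interval.Ropen(-1/2, -3/71), {-73, -87/4, -5/38, 9}))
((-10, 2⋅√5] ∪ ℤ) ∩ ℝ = ℤ ∪ [-10, 2⋅√5]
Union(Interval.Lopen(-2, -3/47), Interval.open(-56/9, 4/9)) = Interval.open(-56/9, 4/9)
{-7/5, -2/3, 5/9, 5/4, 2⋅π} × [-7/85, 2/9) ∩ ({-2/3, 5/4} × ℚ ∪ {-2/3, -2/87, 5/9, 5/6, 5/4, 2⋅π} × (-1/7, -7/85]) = ({-2/3, 5/9, 5/4, 2⋅π} × {-7/85}) ∪ ({-2/3, 5/4} × (ℚ ∩ [-7/85, 2/9)))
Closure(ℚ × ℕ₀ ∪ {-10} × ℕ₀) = ℝ × ℕ₀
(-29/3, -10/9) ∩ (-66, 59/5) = (-29/3, -10/9)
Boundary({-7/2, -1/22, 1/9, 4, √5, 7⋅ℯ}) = {-7/2, -1/22, 1/9, 4, √5, 7⋅ℯ}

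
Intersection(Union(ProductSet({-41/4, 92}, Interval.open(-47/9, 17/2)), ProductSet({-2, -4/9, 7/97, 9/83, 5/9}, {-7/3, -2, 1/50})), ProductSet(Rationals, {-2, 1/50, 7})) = Union(ProductSet({-41/4, 92}, {-2, 1/50, 7}), ProductSet({-2, -4/9, 7/97, 9/83, 5/9}, {-2, 1/50}))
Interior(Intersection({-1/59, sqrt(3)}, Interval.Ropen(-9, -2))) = EmptySet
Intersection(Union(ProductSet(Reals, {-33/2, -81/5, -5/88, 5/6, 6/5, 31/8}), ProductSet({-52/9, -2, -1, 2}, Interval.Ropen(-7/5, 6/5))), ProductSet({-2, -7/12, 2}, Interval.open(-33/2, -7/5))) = ProductSet({-2, -7/12, 2}, {-81/5})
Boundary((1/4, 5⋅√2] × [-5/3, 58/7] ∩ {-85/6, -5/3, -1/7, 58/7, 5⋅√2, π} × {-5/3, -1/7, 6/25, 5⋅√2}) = {5⋅√2, π} × {-5/3, -1/7, 6/25, 5⋅√2}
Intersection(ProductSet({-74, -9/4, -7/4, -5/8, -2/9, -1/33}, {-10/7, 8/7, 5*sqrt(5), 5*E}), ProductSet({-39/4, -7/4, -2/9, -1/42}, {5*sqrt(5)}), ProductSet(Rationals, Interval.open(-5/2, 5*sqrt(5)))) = EmptySet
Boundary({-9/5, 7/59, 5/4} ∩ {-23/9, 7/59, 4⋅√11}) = {7/59}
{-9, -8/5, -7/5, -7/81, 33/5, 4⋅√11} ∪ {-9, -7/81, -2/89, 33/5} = {-9, -8/5, -7/5, -7/81, -2/89, 33/5, 4⋅√11}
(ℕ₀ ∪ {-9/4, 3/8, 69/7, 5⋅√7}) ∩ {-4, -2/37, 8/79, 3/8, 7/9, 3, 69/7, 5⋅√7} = {3/8, 3, 69/7, 5⋅√7}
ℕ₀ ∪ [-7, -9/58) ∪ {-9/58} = [-7, -9/58] ∪ ℕ₀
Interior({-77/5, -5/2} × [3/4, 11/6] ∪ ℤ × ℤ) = ∅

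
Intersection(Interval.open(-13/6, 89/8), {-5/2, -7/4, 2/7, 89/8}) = {-7/4, 2/7}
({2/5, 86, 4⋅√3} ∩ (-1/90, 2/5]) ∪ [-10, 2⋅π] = [-10, 2⋅π]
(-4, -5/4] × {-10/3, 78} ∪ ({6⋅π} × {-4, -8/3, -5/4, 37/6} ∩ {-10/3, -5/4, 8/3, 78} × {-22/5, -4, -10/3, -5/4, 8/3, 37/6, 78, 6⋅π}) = (-4, -5/4] × {-10/3, 78}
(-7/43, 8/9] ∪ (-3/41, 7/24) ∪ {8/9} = (-7/43, 8/9]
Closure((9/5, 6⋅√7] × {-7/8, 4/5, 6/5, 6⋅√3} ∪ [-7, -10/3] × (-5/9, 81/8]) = ([-7, -10/3] × [-5/9, 81/8]) ∪ ([9/5, 6⋅√7] × {-7/8, 4/5, 6/5, 6⋅√3})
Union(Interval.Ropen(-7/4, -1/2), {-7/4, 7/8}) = Union({7/8}, Interval.Ropen(-7/4, -1/2))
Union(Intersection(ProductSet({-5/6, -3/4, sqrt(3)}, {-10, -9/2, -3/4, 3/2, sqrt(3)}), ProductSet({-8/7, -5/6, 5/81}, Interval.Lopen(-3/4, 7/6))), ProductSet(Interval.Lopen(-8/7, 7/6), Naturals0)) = ProductSet(Interval.Lopen(-8/7, 7/6), Naturals0)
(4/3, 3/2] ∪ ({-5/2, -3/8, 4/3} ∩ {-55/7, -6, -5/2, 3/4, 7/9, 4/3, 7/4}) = {-5/2} ∪ [4/3, 3/2]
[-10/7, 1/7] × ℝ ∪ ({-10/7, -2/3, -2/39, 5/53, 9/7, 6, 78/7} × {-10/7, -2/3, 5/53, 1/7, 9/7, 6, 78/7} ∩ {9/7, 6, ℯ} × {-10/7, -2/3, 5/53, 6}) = ([-10/7, 1/7] × ℝ) ∪ ({9/7, 6} × {-10/7, -2/3, 5/53, 6})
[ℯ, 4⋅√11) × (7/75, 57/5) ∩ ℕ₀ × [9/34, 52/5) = {3, 4, …, 13} × [9/34, 52/5)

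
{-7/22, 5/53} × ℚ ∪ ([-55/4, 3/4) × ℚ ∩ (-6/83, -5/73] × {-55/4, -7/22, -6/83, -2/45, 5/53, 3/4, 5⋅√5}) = ({-7/22, 5/53} × ℚ) ∪ ((-6/83, -5/73] × {-55/4, -7/22, -6/83, -2/45, 5/53, 3/4})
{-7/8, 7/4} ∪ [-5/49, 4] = {-7/8} ∪ [-5/49, 4]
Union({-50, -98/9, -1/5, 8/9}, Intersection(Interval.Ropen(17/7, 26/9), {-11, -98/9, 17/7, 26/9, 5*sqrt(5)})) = {-50, -98/9, -1/5, 8/9, 17/7}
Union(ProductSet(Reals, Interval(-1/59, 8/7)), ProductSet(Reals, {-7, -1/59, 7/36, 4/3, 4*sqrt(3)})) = ProductSet(Reals, Union({-7, 4/3, 4*sqrt(3)}, Interval(-1/59, 8/7)))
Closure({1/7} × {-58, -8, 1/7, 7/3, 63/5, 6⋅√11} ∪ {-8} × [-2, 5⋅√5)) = ({-8} × [-2, 5⋅√5]) ∪ ({1/7} × {-58, -8, 1/7, 7/3, 63/5, 6⋅√11})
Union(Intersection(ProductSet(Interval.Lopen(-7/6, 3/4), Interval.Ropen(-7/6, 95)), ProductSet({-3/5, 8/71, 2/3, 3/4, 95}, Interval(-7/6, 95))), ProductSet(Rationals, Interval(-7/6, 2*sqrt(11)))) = Union(ProductSet({-3/5, 8/71, 2/3, 3/4}, Interval.Ropen(-7/6, 95)), ProductSet(Rationals, Interval(-7/6, 2*sqrt(11))))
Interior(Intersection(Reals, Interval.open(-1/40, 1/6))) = Interval.open(-1/40, 1/6)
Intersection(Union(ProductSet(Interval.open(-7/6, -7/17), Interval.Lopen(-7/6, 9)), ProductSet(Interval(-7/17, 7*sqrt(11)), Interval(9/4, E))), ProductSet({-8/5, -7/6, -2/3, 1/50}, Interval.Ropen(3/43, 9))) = Union(ProductSet({-2/3}, Interval.Ropen(3/43, 9)), ProductSet({1/50}, Interval(9/4, E)))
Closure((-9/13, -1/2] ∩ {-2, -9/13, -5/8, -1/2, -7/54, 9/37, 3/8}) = {-5/8, -1/2}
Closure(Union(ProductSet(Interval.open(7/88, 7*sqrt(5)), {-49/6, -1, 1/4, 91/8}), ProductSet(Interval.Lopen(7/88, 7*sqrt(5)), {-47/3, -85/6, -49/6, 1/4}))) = ProductSet(Interval(7/88, 7*sqrt(5)), {-47/3, -85/6, -49/6, -1, 1/4, 91/8})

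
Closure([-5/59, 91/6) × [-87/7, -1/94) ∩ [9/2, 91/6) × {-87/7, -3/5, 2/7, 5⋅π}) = [9/2, 91/6] × {-87/7, -3/5}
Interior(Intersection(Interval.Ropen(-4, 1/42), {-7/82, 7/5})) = EmptySet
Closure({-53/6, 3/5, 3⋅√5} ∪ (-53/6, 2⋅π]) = [-53/6, 2⋅π] ∪ {3⋅√5}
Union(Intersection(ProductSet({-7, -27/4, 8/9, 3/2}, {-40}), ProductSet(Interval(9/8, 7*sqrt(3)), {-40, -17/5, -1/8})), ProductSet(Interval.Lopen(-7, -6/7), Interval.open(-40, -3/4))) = Union(ProductSet({3/2}, {-40}), ProductSet(Interval.Lopen(-7, -6/7), Interval.open(-40, -3/4)))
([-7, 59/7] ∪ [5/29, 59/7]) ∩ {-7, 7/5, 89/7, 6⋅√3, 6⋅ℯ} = {-7, 7/5}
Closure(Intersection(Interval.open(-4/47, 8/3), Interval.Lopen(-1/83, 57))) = Interval(-1/83, 8/3)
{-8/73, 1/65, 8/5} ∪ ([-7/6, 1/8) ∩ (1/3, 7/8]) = {-8/73, 1/65, 8/5}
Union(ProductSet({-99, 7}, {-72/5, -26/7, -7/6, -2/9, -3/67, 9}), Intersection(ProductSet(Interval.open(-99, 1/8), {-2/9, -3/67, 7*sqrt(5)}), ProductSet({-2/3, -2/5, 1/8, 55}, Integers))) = ProductSet({-99, 7}, {-72/5, -26/7, -7/6, -2/9, -3/67, 9})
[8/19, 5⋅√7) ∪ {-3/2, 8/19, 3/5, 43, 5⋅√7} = {-3/2, 43} ∪ [8/19, 5⋅√7]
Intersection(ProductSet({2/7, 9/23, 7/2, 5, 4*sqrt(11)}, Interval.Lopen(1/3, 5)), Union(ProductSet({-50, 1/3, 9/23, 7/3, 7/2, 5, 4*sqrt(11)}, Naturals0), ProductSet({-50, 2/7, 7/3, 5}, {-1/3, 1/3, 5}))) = Union(ProductSet({2/7, 5}, {5}), ProductSet({9/23, 7/2, 5, 4*sqrt(11)}, Range(1, 6, 1)))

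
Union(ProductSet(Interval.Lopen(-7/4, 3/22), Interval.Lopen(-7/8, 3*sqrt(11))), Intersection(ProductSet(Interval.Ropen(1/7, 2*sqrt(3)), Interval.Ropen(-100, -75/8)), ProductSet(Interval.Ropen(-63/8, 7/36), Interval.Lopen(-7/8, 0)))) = ProductSet(Interval.Lopen(-7/4, 3/22), Interval.Lopen(-7/8, 3*sqrt(11)))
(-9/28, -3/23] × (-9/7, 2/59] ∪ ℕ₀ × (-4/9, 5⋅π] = (ℕ₀ × (-4/9, 5⋅π]) ∪ ((-9/28, -3/23] × (-9/7, 2/59])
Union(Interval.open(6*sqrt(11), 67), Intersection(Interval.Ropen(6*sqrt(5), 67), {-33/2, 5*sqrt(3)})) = Interval.open(6*sqrt(11), 67)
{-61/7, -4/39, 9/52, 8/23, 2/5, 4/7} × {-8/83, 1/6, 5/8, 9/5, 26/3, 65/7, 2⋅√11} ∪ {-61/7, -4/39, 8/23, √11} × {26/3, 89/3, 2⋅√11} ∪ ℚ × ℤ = (ℚ × ℤ) ∪ ({-61/7, -4/39, 8/23, √11} × {26/3, 89/3, 2⋅√11}) ∪ ({-61/7, -4/39, 9/52, 8/23, 2/5, 4/7} × {-8/83, 1/6, 5/8, 9/5, 26/3, 65/7, 2⋅√11})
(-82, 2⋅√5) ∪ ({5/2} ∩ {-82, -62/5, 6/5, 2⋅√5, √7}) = (-82, 2⋅√5)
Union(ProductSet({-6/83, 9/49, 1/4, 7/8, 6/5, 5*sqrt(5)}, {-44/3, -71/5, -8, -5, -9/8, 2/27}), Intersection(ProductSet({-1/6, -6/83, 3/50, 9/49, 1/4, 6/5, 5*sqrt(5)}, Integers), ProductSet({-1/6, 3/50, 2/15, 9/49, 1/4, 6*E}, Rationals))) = Union(ProductSet({-1/6, 3/50, 9/49, 1/4}, Integers), ProductSet({-6/83, 9/49, 1/4, 7/8, 6/5, 5*sqrt(5)}, {-44/3, -71/5, -8, -5, -9/8, 2/27}))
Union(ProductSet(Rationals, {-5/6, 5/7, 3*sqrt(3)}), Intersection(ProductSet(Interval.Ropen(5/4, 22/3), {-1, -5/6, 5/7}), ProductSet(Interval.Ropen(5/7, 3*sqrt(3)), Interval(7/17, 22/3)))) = Union(ProductSet(Interval.Ropen(5/4, 3*sqrt(3)), {5/7}), ProductSet(Rationals, {-5/6, 5/7, 3*sqrt(3)}))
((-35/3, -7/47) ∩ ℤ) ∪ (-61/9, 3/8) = {-11, -10, …, -1} ∪ (-61/9, 3/8)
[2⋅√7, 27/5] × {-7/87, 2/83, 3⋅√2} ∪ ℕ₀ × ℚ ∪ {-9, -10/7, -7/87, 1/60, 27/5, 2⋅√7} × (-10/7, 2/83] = (ℕ₀ × ℚ) ∪ ({-9, -10/7, -7/87, 1/60, 27/5, 2⋅√7} × (-10/7, 2/83]) ∪ ([2⋅√7, 27/5] × {-7/87, 2/83, 3⋅√2})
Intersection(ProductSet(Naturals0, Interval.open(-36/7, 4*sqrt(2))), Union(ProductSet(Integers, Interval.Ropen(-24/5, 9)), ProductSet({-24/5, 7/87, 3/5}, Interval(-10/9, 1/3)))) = ProductSet(Naturals0, Interval.Ropen(-24/5, 4*sqrt(2)))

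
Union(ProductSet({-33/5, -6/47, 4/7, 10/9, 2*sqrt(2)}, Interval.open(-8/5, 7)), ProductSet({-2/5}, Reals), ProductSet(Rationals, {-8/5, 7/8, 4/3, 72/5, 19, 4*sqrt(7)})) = Union(ProductSet({-2/5}, Reals), ProductSet({-33/5, -6/47, 4/7, 10/9, 2*sqrt(2)}, Interval.open(-8/5, 7)), ProductSet(Rationals, {-8/5, 7/8, 4/3, 72/5, 19, 4*sqrt(7)}))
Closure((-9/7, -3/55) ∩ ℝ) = [-9/7, -3/55]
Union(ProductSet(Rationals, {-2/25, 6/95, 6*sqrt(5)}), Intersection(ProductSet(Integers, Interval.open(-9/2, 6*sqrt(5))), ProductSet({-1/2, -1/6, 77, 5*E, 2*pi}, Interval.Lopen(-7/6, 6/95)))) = Union(ProductSet({77}, Interval.Lopen(-7/6, 6/95)), ProductSet(Rationals, {-2/25, 6/95, 6*sqrt(5)}))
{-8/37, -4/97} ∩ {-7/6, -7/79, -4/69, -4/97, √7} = {-4/97}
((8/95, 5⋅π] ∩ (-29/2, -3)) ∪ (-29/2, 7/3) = (-29/2, 7/3)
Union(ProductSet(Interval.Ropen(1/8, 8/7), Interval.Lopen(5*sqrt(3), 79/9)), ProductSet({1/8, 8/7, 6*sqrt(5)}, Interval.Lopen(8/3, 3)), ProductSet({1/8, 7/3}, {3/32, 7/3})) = Union(ProductSet({1/8, 7/3}, {3/32, 7/3}), ProductSet({1/8, 8/7, 6*sqrt(5)}, Interval.Lopen(8/3, 3)), ProductSet(Interval.Ropen(1/8, 8/7), Interval.Lopen(5*sqrt(3), 79/9)))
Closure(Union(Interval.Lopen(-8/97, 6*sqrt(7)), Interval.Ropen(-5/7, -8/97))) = Interval(-5/7, 6*sqrt(7))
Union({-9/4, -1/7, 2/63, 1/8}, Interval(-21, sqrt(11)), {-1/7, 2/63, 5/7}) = Interval(-21, sqrt(11))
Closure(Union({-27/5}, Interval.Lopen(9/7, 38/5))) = Union({-27/5}, Interval(9/7, 38/5))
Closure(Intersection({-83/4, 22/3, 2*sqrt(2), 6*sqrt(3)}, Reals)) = {-83/4, 22/3, 2*sqrt(2), 6*sqrt(3)}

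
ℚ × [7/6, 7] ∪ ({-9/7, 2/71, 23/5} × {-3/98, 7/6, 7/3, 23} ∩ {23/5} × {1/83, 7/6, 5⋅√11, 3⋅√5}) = ℚ × [7/6, 7]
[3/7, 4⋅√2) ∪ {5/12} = {5/12} ∪ [3/7, 4⋅√2)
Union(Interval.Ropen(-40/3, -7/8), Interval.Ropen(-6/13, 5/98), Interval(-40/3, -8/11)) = Union(Interval(-40/3, -8/11), Interval.Ropen(-6/13, 5/98))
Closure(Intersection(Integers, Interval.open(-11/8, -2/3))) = Range(-1, 0, 1)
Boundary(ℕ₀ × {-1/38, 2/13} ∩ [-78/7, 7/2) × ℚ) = {0, 1, 2, 3} × {-1/38, 2/13}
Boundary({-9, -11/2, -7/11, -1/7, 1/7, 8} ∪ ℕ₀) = {-9, -11/2, -7/11, -1/7, 1/7} ∪ ℕ₀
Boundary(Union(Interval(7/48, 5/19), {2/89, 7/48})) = {2/89, 7/48, 5/19}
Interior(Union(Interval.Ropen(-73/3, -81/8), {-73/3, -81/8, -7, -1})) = Interval.open(-73/3, -81/8)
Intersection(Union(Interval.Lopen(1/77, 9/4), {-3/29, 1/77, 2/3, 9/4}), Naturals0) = Range(1, 3, 1)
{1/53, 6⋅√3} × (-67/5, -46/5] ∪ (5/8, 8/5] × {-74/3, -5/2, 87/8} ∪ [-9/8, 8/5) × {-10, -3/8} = ([-9/8, 8/5) × {-10, -3/8}) ∪ ((5/8, 8/5] × {-74/3, -5/2, 87/8}) ∪ ({1/53, 6⋅√3} × (-67/5, -46/5])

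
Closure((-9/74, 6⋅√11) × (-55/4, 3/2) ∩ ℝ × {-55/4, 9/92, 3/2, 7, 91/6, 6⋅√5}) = [-9/74, 6⋅√11] × {9/92}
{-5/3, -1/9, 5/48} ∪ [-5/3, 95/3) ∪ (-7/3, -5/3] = (-7/3, 95/3)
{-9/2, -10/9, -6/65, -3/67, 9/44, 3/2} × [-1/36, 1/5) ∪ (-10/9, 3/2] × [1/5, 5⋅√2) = ({-9/2, -10/9, -6/65, -3/67, 9/44, 3/2} × [-1/36, 1/5)) ∪ ((-10/9, 3/2] × [1/5, 5⋅√2))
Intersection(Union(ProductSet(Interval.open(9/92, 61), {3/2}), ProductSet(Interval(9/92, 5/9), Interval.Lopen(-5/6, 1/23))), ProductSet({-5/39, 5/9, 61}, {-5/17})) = ProductSet({5/9}, {-5/17})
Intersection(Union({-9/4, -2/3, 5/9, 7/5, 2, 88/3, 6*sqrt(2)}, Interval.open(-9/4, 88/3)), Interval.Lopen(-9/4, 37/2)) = Interval.Lopen(-9/4, 37/2)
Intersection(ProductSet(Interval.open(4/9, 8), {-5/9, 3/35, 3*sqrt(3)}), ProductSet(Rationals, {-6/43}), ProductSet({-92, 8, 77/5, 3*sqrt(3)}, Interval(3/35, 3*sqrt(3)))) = EmptySet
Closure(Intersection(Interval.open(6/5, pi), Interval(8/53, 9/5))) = Interval(6/5, 9/5)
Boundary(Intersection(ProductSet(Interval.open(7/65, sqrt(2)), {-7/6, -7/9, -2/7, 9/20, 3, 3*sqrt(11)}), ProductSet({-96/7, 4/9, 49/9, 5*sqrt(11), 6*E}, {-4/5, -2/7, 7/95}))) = ProductSet({4/9}, {-2/7})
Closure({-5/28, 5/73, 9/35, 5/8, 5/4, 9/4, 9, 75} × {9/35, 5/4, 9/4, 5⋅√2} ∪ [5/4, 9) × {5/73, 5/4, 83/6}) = ([5/4, 9] × {5/73, 5/4, 83/6}) ∪ ({-5/28, 5/73, 9/35, 5/8, 5/4, 9/4, 9, 75} × {9/35, 5/4, 9/4, 5⋅√2})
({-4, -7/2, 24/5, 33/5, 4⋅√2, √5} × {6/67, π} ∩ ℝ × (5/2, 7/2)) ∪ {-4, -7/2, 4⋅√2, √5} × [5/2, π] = ({-4, -7/2, 24/5, 33/5, 4⋅√2, √5} × {π}) ∪ ({-4, -7/2, 4⋅√2, √5} × [5/2, π])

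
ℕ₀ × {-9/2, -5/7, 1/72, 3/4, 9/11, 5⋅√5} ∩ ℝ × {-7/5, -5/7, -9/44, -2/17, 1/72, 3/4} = ℕ₀ × {-5/7, 1/72, 3/4}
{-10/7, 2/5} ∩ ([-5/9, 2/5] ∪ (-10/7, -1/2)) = {2/5}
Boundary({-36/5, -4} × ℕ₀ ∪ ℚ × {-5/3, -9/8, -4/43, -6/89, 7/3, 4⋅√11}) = ({-36/5, -4} × ℕ₀) ∪ (ℝ × {-5/3, -9/8, -4/43, -6/89, 7/3, 4⋅√11})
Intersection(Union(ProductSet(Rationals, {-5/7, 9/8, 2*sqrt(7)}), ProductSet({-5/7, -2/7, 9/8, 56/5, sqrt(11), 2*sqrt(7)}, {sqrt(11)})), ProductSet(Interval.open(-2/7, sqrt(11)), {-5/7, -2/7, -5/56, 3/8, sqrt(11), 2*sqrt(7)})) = Union(ProductSet({9/8}, {sqrt(11)}), ProductSet(Intersection(Interval.open(-2/7, sqrt(11)), Rationals), {-5/7, 2*sqrt(7)}))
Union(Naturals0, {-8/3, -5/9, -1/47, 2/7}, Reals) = Reals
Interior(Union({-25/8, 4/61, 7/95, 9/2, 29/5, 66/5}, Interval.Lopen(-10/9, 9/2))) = Interval.open(-10/9, 9/2)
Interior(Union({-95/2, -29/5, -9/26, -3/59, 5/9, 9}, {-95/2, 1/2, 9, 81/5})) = EmptySet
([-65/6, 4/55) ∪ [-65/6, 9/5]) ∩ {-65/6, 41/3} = {-65/6}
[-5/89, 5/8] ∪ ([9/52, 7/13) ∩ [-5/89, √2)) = [-5/89, 5/8]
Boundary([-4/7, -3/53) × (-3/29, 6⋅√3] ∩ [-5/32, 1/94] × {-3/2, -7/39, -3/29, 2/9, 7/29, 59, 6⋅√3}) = [-5/32, -3/53] × {2/9, 7/29, 6⋅√3}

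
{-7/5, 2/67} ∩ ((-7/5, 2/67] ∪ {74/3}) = {2/67}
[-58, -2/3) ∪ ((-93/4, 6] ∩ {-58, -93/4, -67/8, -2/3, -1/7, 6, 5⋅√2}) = [-58, -2/3] ∪ {-1/7, 6}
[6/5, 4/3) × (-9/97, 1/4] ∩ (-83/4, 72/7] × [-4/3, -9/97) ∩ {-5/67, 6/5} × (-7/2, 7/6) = ∅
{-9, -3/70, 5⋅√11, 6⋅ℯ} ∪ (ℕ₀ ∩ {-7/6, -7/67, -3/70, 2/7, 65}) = {-9, -3/70, 65, 5⋅√11, 6⋅ℯ}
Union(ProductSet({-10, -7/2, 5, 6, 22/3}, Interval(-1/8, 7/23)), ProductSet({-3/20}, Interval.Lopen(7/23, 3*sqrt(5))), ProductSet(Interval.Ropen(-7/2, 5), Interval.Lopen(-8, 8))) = Union(ProductSet({-10, -7/2, 5, 6, 22/3}, Interval(-1/8, 7/23)), ProductSet(Interval.Ropen(-7/2, 5), Interval.Lopen(-8, 8)))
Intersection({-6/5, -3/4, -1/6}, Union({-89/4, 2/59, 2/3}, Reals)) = {-6/5, -3/4, -1/6}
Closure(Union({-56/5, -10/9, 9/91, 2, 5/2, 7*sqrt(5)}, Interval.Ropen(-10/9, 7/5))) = Union({-56/5, 2, 5/2, 7*sqrt(5)}, Interval(-10/9, 7/5))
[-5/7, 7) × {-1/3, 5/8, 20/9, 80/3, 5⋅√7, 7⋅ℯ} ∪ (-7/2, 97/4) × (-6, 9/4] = ((-7/2, 97/4) × (-6, 9/4]) ∪ ([-5/7, 7) × {-1/3, 5/8, 20/9, 80/3, 5⋅√7, 7⋅ℯ})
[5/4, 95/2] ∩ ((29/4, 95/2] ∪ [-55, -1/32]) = (29/4, 95/2]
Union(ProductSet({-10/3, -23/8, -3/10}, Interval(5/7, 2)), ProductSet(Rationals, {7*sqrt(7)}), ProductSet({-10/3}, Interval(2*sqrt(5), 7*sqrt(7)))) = Union(ProductSet({-10/3}, Interval(2*sqrt(5), 7*sqrt(7))), ProductSet({-10/3, -23/8, -3/10}, Interval(5/7, 2)), ProductSet(Rationals, {7*sqrt(7)}))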